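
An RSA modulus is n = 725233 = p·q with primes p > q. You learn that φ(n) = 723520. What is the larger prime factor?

φ(n) = (p−1)(q−1) = n − (p+q) + 1, so p + q = 725233 − 723520 + 1 = 1714.
p and q are the roots of t² − 1714t + 725233 = 0.
Discriminant: 1714² − 4·725233 = 2937796 − 2900932 = 36864; √36864 = 192.
q = (1714 − 192)/2 = 761, p = (1714 + 192)/2 = 953.
Check: 761 · 953 = 725233.

953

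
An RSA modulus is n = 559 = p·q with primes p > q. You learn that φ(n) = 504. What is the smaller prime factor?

φ(n) = (p−1)(q−1) = n − (p+q) + 1, so p + q = 559 − 504 + 1 = 56.
p and q are the roots of t² − 56t + 559 = 0.
Discriminant: 56² − 4·559 = 3136 − 2236 = 900; √900 = 30.
q = (56 − 30)/2 = 13, p = (56 + 30)/2 = 43.
Check: 13 · 43 = 559.

13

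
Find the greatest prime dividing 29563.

47

29563 = 17 · 1739
1739 = 37 · 47
47 is prime.
So 29563 = 17 · 37 · 47; the largest prime factor is 47.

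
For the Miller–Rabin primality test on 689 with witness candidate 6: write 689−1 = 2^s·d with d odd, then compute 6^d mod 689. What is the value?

689 − 1 = 688 = 2^4 · 43, so d = 43.
6^1 ≡ 6 (mod 689)
6^2 ≡ 6^2 = 36 ≡ 36 (mod 689)
6^4 ≡ 36^2 = 1296 ≡ 607 (mod 689)
6^8 ≡ 607^2 = 368449 ≡ 523 (mod 689)
6^16 ≡ 523^2 = 273529 ≡ 685 (mod 689)
6^32 ≡ 685^2 = 469225 ≡ 16 (mod 689)
43 = 32 + 8 + 2 + 1 in binary powers of 2.
So 6^43 ≡ 16 · 523 · 36 · 6 ≡ 241 (mod 689).
Squaring chain: 241 → 205 → 685 → 16; never reaches −1, so base 6 is a Miller–Rabin witness that 689 is composite.

241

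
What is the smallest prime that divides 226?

2

226 is even: 2 divides it.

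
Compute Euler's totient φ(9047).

8856

Factor: 9047 = 83 · 109.
φ(9047) = (83−1) · (109−1) = 82 · 108 = 8856.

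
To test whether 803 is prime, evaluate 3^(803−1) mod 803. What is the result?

284

3^1 ≡ 3 (mod 803)
3^2 ≡ 3^2 = 9 ≡ 9 (mod 803)
3^4 ≡ 9^2 = 81 ≡ 81 (mod 803)
3^8 ≡ 81^2 = 6561 ≡ 137 (mod 803)
3^16 ≡ 137^2 = 18769 ≡ 300 (mod 803)
3^32 ≡ 300^2 = 90000 ≡ 64 (mod 803)
3^64 ≡ 64^2 = 4096 ≡ 81 (mod 803)
3^128 ≡ 81^2 = 6561 ≡ 137 (mod 803)
3^256 ≡ 137^2 = 18769 ≡ 300 (mod 803)
3^512 ≡ 300^2 = 90000 ≡ 64 (mod 803)
802 = 512 + 256 + 32 + 2 in binary powers of 2.
So 3^802 ≡ 64 · 300 · 64 · 9 ≡ 284 (mod 803).
Since 284 ≠ 1, base 3 is a Fermat witness: 803 is composite.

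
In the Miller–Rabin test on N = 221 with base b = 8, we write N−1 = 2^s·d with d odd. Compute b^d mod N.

221 − 1 = 220 = 2^2 · 55, so d = 55.
8^1 ≡ 8 (mod 221)
8^2 ≡ 8^2 = 64 ≡ 64 (mod 221)
8^4 ≡ 64^2 = 4096 ≡ 118 (mod 221)
8^8 ≡ 118^2 = 13924 ≡ 1 (mod 221)
8^16 ≡ 1^2 = 1 ≡ 1 (mod 221)
8^32 ≡ 1^2 = 1 ≡ 1 (mod 221)
55 = 32 + 16 + 4 + 2 + 1 in binary powers of 2.
So 8^55 ≡ 1 · 1 · 118 · 64 · 8 ≡ 83 (mod 221).
Squaring chain: 83 → 38; never reaches −1, so base 8 is a Miller–Rabin witness that 221 is composite.

83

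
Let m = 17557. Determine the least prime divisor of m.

17557 is odd.
Digit sum 25, not divisible by 3.
Ends in 7: not divisible by 5.
7: 17557 = 7·2508 + 1
11: 17557 = 11·1596 + 1
13: 17557 = 13·1350 + 7
17: 17557 = 17·1032 + 13
19: 17557 = 19·924 + 1
23: 17557 = 23·763 + 8
29: 17557 = 29·605 + 12
31: 17557 = 31·566 + 11
37: 17557 = 37·474 + 19
41: 17557 = 41·428 + 9
43: 17557 = 43·408 + 13
47: 17557 = 47·373 + 26
53: 17557 = 53·331 + 14
59: 17557 = 59·297 + 34
61: 17557 = 61·287 + 50
67: 17557 = 67·262 + 3
71: 17557 = 71·247 + 20
73: 17557 = 73·240 + 37
79: 17557 = 79·222 + 19
83: 17557 = 83·211 + 44
89: 17557 = 89·197 + 24
97: 17557 = 97·181

97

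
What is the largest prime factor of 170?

17

170 = 2 · 85
85 = 5 · 17
17 is prime.
So 170 = 2 · 5 · 17; the largest prime factor is 17.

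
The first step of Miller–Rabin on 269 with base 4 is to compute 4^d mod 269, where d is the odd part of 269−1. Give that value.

268

269 − 1 = 268 = 2^2 · 67, so d = 67.
4^1 ≡ 4 (mod 269)
4^2 ≡ 4^2 = 16 ≡ 16 (mod 269)
4^4 ≡ 16^2 = 256 ≡ 256 (mod 269)
4^8 ≡ 256^2 = 65536 ≡ 169 (mod 269)
4^16 ≡ 169^2 = 28561 ≡ 47 (mod 269)
4^32 ≡ 47^2 = 2209 ≡ 57 (mod 269)
4^64 ≡ 57^2 = 3249 ≡ 21 (mod 269)
67 = 64 + 2 + 1 in binary powers of 2.
So 4^67 ≡ 21 · 16 · 4 ≡ 268 (mod 269).
Since 4^d ≡ 268 (mod 269), base 4 does not prove 269 composite.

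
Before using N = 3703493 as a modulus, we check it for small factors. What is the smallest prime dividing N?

3703493 is odd.
Digit sum 29, not divisible by 3.
Ends in 3: not divisible by 5.
7: 3703493 = 7·529070 + 3
11: 3703493 = 11·336681 + 2
13: 3703493 = 13·284884 + 1
17: 3703493 = 17·217852 + 9
19: 3703493 = 19·194920 + 13
23: 3703493 = 23·161021 + 10
29: 3703493 = 29·127706 + 19
31: 3703493 = 31·119467 + 16
37: 3703493 = 37·100094 + 15
41: 3703493 = 41·90329 + 4
43: 3703493 = 43·86127 + 32
47: 3703493 = 47·78797 + 34
53: 3703493 = 53·69877 + 12
59: 3703493 = 59·62771 + 4
61: 3703493 = 61·60713

61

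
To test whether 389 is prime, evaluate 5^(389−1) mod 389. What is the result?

1

5^1 ≡ 5 (mod 389)
5^2 ≡ 5^2 = 25 ≡ 25 (mod 389)
5^4 ≡ 25^2 = 625 ≡ 236 (mod 389)
5^8 ≡ 236^2 = 55696 ≡ 69 (mod 389)
5^16 ≡ 69^2 = 4761 ≡ 93 (mod 389)
5^32 ≡ 93^2 = 8649 ≡ 91 (mod 389)
5^64 ≡ 91^2 = 8281 ≡ 112 (mod 389)
5^128 ≡ 112^2 = 12544 ≡ 96 (mod 389)
5^256 ≡ 96^2 = 9216 ≡ 269 (mod 389)
388 = 256 + 128 + 4 in binary powers of 2.
So 5^388 ≡ 269 · 96 · 236 ≡ 1 (mod 389).
Since the result is 1, base 5 gives no evidence that 389 is composite.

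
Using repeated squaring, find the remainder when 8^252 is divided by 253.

141

8^1 ≡ 8 (mod 253)
8^2 ≡ 8^2 = 64 ≡ 64 (mod 253)
8^4 ≡ 64^2 = 4096 ≡ 48 (mod 253)
8^8 ≡ 48^2 = 2304 ≡ 27 (mod 253)
8^16 ≡ 27^2 = 729 ≡ 223 (mod 253)
8^32 ≡ 223^2 = 49729 ≡ 141 (mod 253)
8^64 ≡ 141^2 = 19881 ≡ 147 (mod 253)
8^128 ≡ 147^2 = 21609 ≡ 104 (mod 253)
252 = 128 + 64 + 32 + 16 + 8 + 4 in binary powers of 2.
So 8^252 ≡ 104 · 147 · 141 · 223 · 27 · 48 ≡ 141 (mod 253).
Since 141 ≠ 1, base 8 is a Fermat witness: 253 is composite.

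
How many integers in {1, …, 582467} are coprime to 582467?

Factor: 582467 = 73 · 79 · 101.
φ(582467) = (73−1) · (79−1) · (101−1) = 72 · 78 · 100 = 561600.

561600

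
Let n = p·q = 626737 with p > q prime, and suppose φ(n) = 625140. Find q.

691

φ(n) = (p−1)(q−1) = n − (p+q) + 1, so p + q = 626737 − 625140 + 1 = 1598.
p and q are the roots of t² − 1598t + 626737 = 0.
Discriminant: 1598² − 4·626737 = 2553604 − 2506948 = 46656; √46656 = 216.
q = (1598 − 216)/2 = 691, p = (1598 + 216)/2 = 907.
Check: 691 · 907 = 626737.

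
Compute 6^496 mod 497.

435

6^1 ≡ 6 (mod 497)
6^2 ≡ 6^2 = 36 ≡ 36 (mod 497)
6^4 ≡ 36^2 = 1296 ≡ 302 (mod 497)
6^8 ≡ 302^2 = 91204 ≡ 253 (mod 497)
6^16 ≡ 253^2 = 64009 ≡ 393 (mod 497)
6^32 ≡ 393^2 = 154449 ≡ 379 (mod 497)
6^64 ≡ 379^2 = 143641 ≡ 8 (mod 497)
6^128 ≡ 8^2 = 64 ≡ 64 (mod 497)
6^256 ≡ 64^2 = 4096 ≡ 120 (mod 497)
496 = 256 + 128 + 64 + 32 + 16 in binary powers of 2.
So 6^496 ≡ 120 · 64 · 8 · 379 · 393 ≡ 435 (mod 497).
Since 435 ≠ 1, base 6 is a Fermat witness: 497 is composite.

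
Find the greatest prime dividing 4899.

71

4899 = 3 · 1633
1633 = 23 · 71
71 is prime.
So 4899 = 3 · 23 · 71; the largest prime factor is 71.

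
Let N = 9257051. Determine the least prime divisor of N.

9257051 is odd.
Digit sum 29, not divisible by 3.
Ends in 1: not divisible by 5.
7: 9257051 = 7·1322435 + 6
11: 9257051 = 11·841550 + 1
13: 9257051 = 13·712080 + 11
17: 9257051 = 17·544532 + 7
19: 9257051 = 19·487213 + 4
23: 9257051 = 23·402480 + 11
29: 9257051 = 29·319208 + 19
31: 9257051 = 31·298614 + 17
37: 9257051 = 37·250190 + 21
41: 9257051 = 41·225781 + 30
43: 9257051 = 43·215280 + 11
47: 9257051 = 47·196958 + 25
53: 9257051 = 53·174661 + 18
59: 9257051 = 59·156899 + 10
61: 9257051 = 61·151754 + 57
67: 9257051 = 67·138164 + 63
71: 9257051 = 71·130381

71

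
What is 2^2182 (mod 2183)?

2^1 ≡ 2 (mod 2183)
2^2 ≡ 2^2 = 4 ≡ 4 (mod 2183)
2^4 ≡ 4^2 = 16 ≡ 16 (mod 2183)
2^8 ≡ 16^2 = 256 ≡ 256 (mod 2183)
2^16 ≡ 256^2 = 65536 ≡ 46 (mod 2183)
2^32 ≡ 46^2 = 2116 ≡ 2116 (mod 2183)
2^64 ≡ 2116^2 = 4477456 ≡ 123 (mod 2183)
2^128 ≡ 123^2 = 15129 ≡ 2031 (mod 2183)
2^256 ≡ 2031^2 = 4124961 ≡ 1274 (mod 2183)
2^512 ≡ 1274^2 = 1623076 ≡ 1107 (mod 2183)
2^1024 ≡ 1107^2 = 1225449 ≡ 786 (mod 2183)
2^2048 ≡ 786^2 = 617796 ≡ 7 (mod 2183)
2182 = 2048 + 128 + 4 + 2 in binary powers of 2.
So 2^2182 ≡ 7 · 2031 · 16 · 4 ≡ 1760 (mod 2183).
Since 1760 ≠ 1, base 2 is a Fermat witness: 2183 is composite.

1760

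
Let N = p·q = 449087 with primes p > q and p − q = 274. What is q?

Since p = q + 274, we have 449087 = q(q + 274), so q² + 274q − 449087 = 0.
Discriminant: 274² + 4·449087 = 75076 + 1796348 = 1871424; √1871424 = 1368.
q = (−274 + 1368)/2 = 547, and p = q + 274 = 821.
Check: 547 · 821 = 449087.

547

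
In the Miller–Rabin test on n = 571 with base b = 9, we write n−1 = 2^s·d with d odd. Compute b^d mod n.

1

571 − 1 = 570 = 2^1 · 285, so d = 285.
9^1 ≡ 9 (mod 571)
9^2 ≡ 9^2 = 81 ≡ 81 (mod 571)
9^4 ≡ 81^2 = 6561 ≡ 280 (mod 571)
9^8 ≡ 280^2 = 78400 ≡ 173 (mod 571)
9^16 ≡ 173^2 = 29929 ≡ 237 (mod 571)
9^32 ≡ 237^2 = 56169 ≡ 211 (mod 571)
9^64 ≡ 211^2 = 44521 ≡ 554 (mod 571)
9^128 ≡ 554^2 = 306916 ≡ 289 (mod 571)
9^256 ≡ 289^2 = 83521 ≡ 155 (mod 571)
285 = 256 + 16 + 8 + 4 + 1 in binary powers of 2.
So 9^285 ≡ 155 · 237 · 173 · 280 · 9 ≡ 1 (mod 571).
Since 9^d ≡ 1 (mod 571), base 9 does not prove 571 composite.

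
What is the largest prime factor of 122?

61

122 = 2 · 61
61 is prime.
So 122 = 2 · 61; the largest prime factor is 61.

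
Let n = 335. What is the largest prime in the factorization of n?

335 = 5 · 67
67 is prime.
So 335 = 5 · 67; the largest prime factor is 67.

67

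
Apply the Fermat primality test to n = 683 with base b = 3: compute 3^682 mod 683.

1

3^1 ≡ 3 (mod 683)
3^2 ≡ 3^2 = 9 ≡ 9 (mod 683)
3^4 ≡ 9^2 = 81 ≡ 81 (mod 683)
3^8 ≡ 81^2 = 6561 ≡ 414 (mod 683)
3^16 ≡ 414^2 = 171396 ≡ 646 (mod 683)
3^32 ≡ 646^2 = 417316 ≡ 3 (mod 683)
3^64 ≡ 3^2 = 9 ≡ 9 (mod 683)
3^128 ≡ 9^2 = 81 ≡ 81 (mod 683)
3^256 ≡ 81^2 = 6561 ≡ 414 (mod 683)
3^512 ≡ 414^2 = 171396 ≡ 646 (mod 683)
682 = 512 + 128 + 32 + 8 + 2 in binary powers of 2.
So 3^682 ≡ 646 · 81 · 3 · 414 · 9 ≡ 1 (mod 683).
Since the result is 1, base 3 gives no evidence that 683 is composite.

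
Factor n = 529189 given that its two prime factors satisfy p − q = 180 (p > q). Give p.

823

Since p = q + 180, we have 529189 = q(q + 180), so q² + 180q − 529189 = 0.
Discriminant: 180² + 4·529189 = 32400 + 2116756 = 2149156; √2149156 = 1466.
q = (−180 + 1466)/2 = 643, and p = q + 180 = 823.
Check: 643 · 823 = 529189.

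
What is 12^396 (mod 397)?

12^1 ≡ 12 (mod 397)
12^2 ≡ 12^2 = 144 ≡ 144 (mod 397)
12^4 ≡ 144^2 = 20736 ≡ 92 (mod 397)
12^8 ≡ 92^2 = 8464 ≡ 127 (mod 397)
12^16 ≡ 127^2 = 16129 ≡ 249 (mod 397)
12^32 ≡ 249^2 = 62001 ≡ 69 (mod 397)
12^64 ≡ 69^2 = 4761 ≡ 394 (mod 397)
12^128 ≡ 394^2 = 155236 ≡ 9 (mod 397)
12^256 ≡ 9^2 = 81 ≡ 81 (mod 397)
396 = 256 + 128 + 8 + 4 in binary powers of 2.
So 12^396 ≡ 81 · 9 · 127 · 92 ≡ 1 (mod 397).
Since the result is 1, base 12 gives no evidence that 397 is composite.

1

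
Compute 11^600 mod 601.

11^1 ≡ 11 (mod 601)
11^2 ≡ 11^2 = 121 ≡ 121 (mod 601)
11^4 ≡ 121^2 = 14641 ≡ 217 (mod 601)
11^8 ≡ 217^2 = 47089 ≡ 211 (mod 601)
11^16 ≡ 211^2 = 44521 ≡ 47 (mod 601)
11^32 ≡ 47^2 = 2209 ≡ 406 (mod 601)
11^64 ≡ 406^2 = 164836 ≡ 162 (mod 601)
11^128 ≡ 162^2 = 26244 ≡ 401 (mod 601)
11^256 ≡ 401^2 = 160801 ≡ 334 (mod 601)
11^512 ≡ 334^2 = 111556 ≡ 371 (mod 601)
600 = 512 + 64 + 16 + 8 in binary powers of 2.
So 11^600 ≡ 371 · 162 · 47 · 211 ≡ 1 (mod 601).
Since the result is 1, base 11 gives no evidence that 601 is composite.

1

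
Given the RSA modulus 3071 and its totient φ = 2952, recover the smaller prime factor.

37

φ(n) = (p−1)(q−1) = n − (p+q) + 1, so p + q = 3071 − 2952 + 1 = 120.
p and q are the roots of t² − 120t + 3071 = 0.
Discriminant: 120² − 4·3071 = 14400 − 12284 = 2116; √2116 = 46.
q = (120 − 46)/2 = 37, p = (120 + 46)/2 = 83.
Check: 37 · 83 = 3071.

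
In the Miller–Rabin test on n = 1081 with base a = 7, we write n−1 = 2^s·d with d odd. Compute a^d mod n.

1081 − 1 = 1080 = 2^3 · 135, so d = 135.
7^1 ≡ 7 (mod 1081)
7^2 ≡ 7^2 = 49 ≡ 49 (mod 1081)
7^4 ≡ 49^2 = 2401 ≡ 239 (mod 1081)
7^8 ≡ 239^2 = 57121 ≡ 909 (mod 1081)
7^16 ≡ 909^2 = 826281 ≡ 397 (mod 1081)
7^32 ≡ 397^2 = 157609 ≡ 864 (mod 1081)
7^64 ≡ 864^2 = 746496 ≡ 606 (mod 1081)
7^128 ≡ 606^2 = 367236 ≡ 777 (mod 1081)
135 = 128 + 4 + 2 + 1 in binary powers of 2.
So 7^135 ≡ 777 · 239 · 49 · 7 ≡ 366 (mod 1081).
Squaring chain: 366 → 993 → 177; never reaches −1, so base 7 is a Miller–Rabin witness that 1081 is composite.

366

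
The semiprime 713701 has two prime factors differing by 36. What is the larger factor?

863

Since p = q + 36, we have 713701 = q(q + 36), so q² + 36q − 713701 = 0.
Discriminant: 36² + 4·713701 = 1296 + 2854804 = 2856100; √2856100 = 1690.
q = (−36 + 1690)/2 = 827, and p = q + 36 = 863.
Check: 827 · 863 = 713701.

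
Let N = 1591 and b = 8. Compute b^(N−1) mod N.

8^1 ≡ 8 (mod 1591)
8^2 ≡ 8^2 = 64 ≡ 64 (mod 1591)
8^4 ≡ 64^2 = 4096 ≡ 914 (mod 1591)
8^8 ≡ 914^2 = 835396 ≡ 121 (mod 1591)
8^16 ≡ 121^2 = 14641 ≡ 322 (mod 1591)
8^32 ≡ 322^2 = 103684 ≡ 269 (mod 1591)
8^64 ≡ 269^2 = 72361 ≡ 766 (mod 1591)
8^128 ≡ 766^2 = 586756 ≡ 1268 (mod 1591)
8^256 ≡ 1268^2 = 1607824 ≡ 914 (mod 1591)
8^512 ≡ 914^2 = 835396 ≡ 121 (mod 1591)
8^1024 ≡ 121^2 = 14641 ≡ 322 (mod 1591)
1590 = 1024 + 512 + 32 + 16 + 4 + 2 in binary powers of 2.
So 8^1590 ≡ 322 · 121 · 269 · 322 · 914 · 64 ≡ 1368 (mod 1591).
Since 1368 ≠ 1, base 8 is a Fermat witness: 1591 is composite.

1368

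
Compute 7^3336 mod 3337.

2028

7^1 ≡ 7 (mod 3337)
7^2 ≡ 7^2 = 49 ≡ 49 (mod 3337)
7^4 ≡ 49^2 = 2401 ≡ 2401 (mod 3337)
7^8 ≡ 2401^2 = 5764801 ≡ 1802 (mod 3337)
7^16 ≡ 1802^2 = 3247204 ≡ 303 (mod 3337)
7^32 ≡ 303^2 = 91809 ≡ 1710 (mod 3337)
7^64 ≡ 1710^2 = 2924100 ≡ 888 (mod 3337)
7^128 ≡ 888^2 = 788544 ≡ 1012 (mod 3337)
7^256 ≡ 1012^2 = 1024144 ≡ 3022 (mod 3337)
7^512 ≡ 3022^2 = 9132484 ≡ 2452 (mod 3337)
7^1024 ≡ 2452^2 = 6012304 ≡ 2367 (mod 3337)
7^2048 ≡ 2367^2 = 5602689 ≡ 3203 (mod 3337)
3336 = 2048 + 1024 + 256 + 8 in binary powers of 2.
So 7^3336 ≡ 3203 · 2367 · 3022 · 1802 ≡ 2028 (mod 3337).
Since 2028 ≠ 1, base 7 is a Fermat witness: 3337 is composite.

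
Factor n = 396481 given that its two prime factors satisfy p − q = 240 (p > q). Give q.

521

Since p = q + 240, we have 396481 = q(q + 240), so q² + 240q − 396481 = 0.
Discriminant: 240² + 4·396481 = 57600 + 1585924 = 1643524; √1643524 = 1282.
q = (−240 + 1282)/2 = 521, and p = q + 240 = 761.
Check: 521 · 761 = 396481.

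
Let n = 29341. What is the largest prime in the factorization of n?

61

29341 = 13 · 2257
2257 = 37 · 61
61 is prime.
So 29341 = 13 · 37 · 61; the largest prime factor is 61.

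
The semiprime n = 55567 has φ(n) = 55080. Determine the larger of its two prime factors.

307

φ(n) = (p−1)(q−1) = n − (p+q) + 1, so p + q = 55567 − 55080 + 1 = 488.
p and q are the roots of t² − 488t + 55567 = 0.
Discriminant: 488² − 4·55567 = 238144 − 222268 = 15876; √15876 = 126.
q = (488 − 126)/2 = 181, p = (488 + 126)/2 = 307.
Check: 181 · 307 = 55567.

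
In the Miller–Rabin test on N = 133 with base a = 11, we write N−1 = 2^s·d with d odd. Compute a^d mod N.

133 − 1 = 132 = 2^2 · 33, so d = 33.
11^1 ≡ 11 (mod 133)
11^2 ≡ 11^2 = 121 ≡ 121 (mod 133)
11^4 ≡ 121^2 = 14641 ≡ 11 (mod 133)
11^8 ≡ 11^2 = 121 ≡ 121 (mod 133)
11^16 ≡ 121^2 = 14641 ≡ 11 (mod 133)
11^32 ≡ 11^2 = 121 ≡ 121 (mod 133)
33 = 32 + 1 in binary powers of 2.
So 11^33 ≡ 121 · 11 ≡ 1 (mod 133).
Since 11^d ≡ 1 (mod 133), base 11 does not prove 133 composite.

1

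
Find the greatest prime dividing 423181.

73

423181 = 11 · 38471
38471 = 17 · 2263
2263 = 31 · 73
73 is prime.
So 423181 = 11 · 17 · 31 · 73; the largest prime factor is 73.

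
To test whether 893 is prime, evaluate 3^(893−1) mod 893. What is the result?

3^1 ≡ 3 (mod 893)
3^2 ≡ 3^2 = 9 ≡ 9 (mod 893)
3^4 ≡ 9^2 = 81 ≡ 81 (mod 893)
3^8 ≡ 81^2 = 6561 ≡ 310 (mod 893)
3^16 ≡ 310^2 = 96100 ≡ 549 (mod 893)
3^32 ≡ 549^2 = 301401 ≡ 460 (mod 893)
3^64 ≡ 460^2 = 211600 ≡ 852 (mod 893)
3^128 ≡ 852^2 = 725904 ≡ 788 (mod 893)
3^256 ≡ 788^2 = 620944 ≡ 309 (mod 893)
3^512 ≡ 309^2 = 95481 ≡ 823 (mod 893)
892 = 512 + 256 + 64 + 32 + 16 + 8 + 4 in binary powers of 2.
So 3^892 ≡ 823 · 309 · 852 · 460 · 549 · 310 · 81 ≡ 852 (mod 893).
Since 852 ≠ 1, base 3 is a Fermat witness: 893 is composite.

852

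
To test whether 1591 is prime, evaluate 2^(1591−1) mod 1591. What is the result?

471

2^1 ≡ 2 (mod 1591)
2^2 ≡ 2^2 = 4 ≡ 4 (mod 1591)
2^4 ≡ 4^2 = 16 ≡ 16 (mod 1591)
2^8 ≡ 16^2 = 256 ≡ 256 (mod 1591)
2^16 ≡ 256^2 = 65536 ≡ 305 (mod 1591)
2^32 ≡ 305^2 = 93025 ≡ 747 (mod 1591)
2^64 ≡ 747^2 = 558009 ≡ 1159 (mod 1591)
2^128 ≡ 1159^2 = 1343281 ≡ 477 (mod 1591)
2^256 ≡ 477^2 = 227529 ≡ 16 (mod 1591)
2^512 ≡ 16^2 = 256 ≡ 256 (mod 1591)
2^1024 ≡ 256^2 = 65536 ≡ 305 (mod 1591)
1590 = 1024 + 512 + 32 + 16 + 4 + 2 in binary powers of 2.
So 2^1590 ≡ 305 · 256 · 747 · 305 · 16 · 4 ≡ 471 (mod 1591).
Since 471 ≠ 1, base 2 is a Fermat witness: 1591 is composite.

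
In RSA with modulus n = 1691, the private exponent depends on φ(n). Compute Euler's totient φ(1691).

Factor: 1691 = 19 · 89.
φ(1691) = (19−1) · (89−1) = 18 · 88 = 1584.

1584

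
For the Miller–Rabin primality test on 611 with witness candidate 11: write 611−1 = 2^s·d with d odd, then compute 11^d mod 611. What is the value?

611 − 1 = 610 = 2^1 · 305, so d = 305.
11^1 ≡ 11 (mod 611)
11^2 ≡ 11^2 = 121 ≡ 121 (mod 611)
11^4 ≡ 121^2 = 14641 ≡ 588 (mod 611)
11^8 ≡ 588^2 = 345744 ≡ 529 (mod 611)
11^16 ≡ 529^2 = 279841 ≡ 3 (mod 611)
11^32 ≡ 3^2 = 9 ≡ 9 (mod 611)
11^64 ≡ 9^2 = 81 ≡ 81 (mod 611)
11^128 ≡ 81^2 = 6561 ≡ 451 (mod 611)
11^256 ≡ 451^2 = 203401 ≡ 549 (mod 611)
305 = 256 + 32 + 16 + 1 in binary powers of 2.
So 11^305 ≡ 549 · 9 · 3 · 11 ≡ 527 (mod 611).
Squaring chain: 527; never reaches −1, so base 11 is a Miller–Rabin witness that 611 is composite.

527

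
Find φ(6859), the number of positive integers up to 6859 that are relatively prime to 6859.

6498

Factor: 6859 = 19^3.
φ(6859) = 19^2·(19−1) = 6498.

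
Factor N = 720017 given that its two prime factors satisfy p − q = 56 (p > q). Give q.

Since p = q + 56, we have 720017 = q(q + 56), so q² + 56q − 720017 = 0.
Discriminant: 56² + 4·720017 = 3136 + 2880068 = 2883204; √2883204 = 1698.
q = (−56 + 1698)/2 = 821, and p = q + 56 = 877.
Check: 821 · 877 = 720017.

821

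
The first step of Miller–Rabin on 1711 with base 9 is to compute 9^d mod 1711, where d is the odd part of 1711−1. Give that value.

1082

1711 − 1 = 1710 = 2^1 · 855, so d = 855.
9^1 ≡ 9 (mod 1711)
9^2 ≡ 9^2 = 81 ≡ 81 (mod 1711)
9^4 ≡ 81^2 = 6561 ≡ 1428 (mod 1711)
9^8 ≡ 1428^2 = 2039184 ≡ 1383 (mod 1711)
9^16 ≡ 1383^2 = 1912689 ≡ 1502 (mod 1711)
9^32 ≡ 1502^2 = 2256004 ≡ 906 (mod 1711)
9^64 ≡ 906^2 = 820836 ≡ 1267 (mod 1711)
9^128 ≡ 1267^2 = 1605289 ≡ 371 (mod 1711)
9^256 ≡ 371^2 = 137641 ≡ 761 (mod 1711)
9^512 ≡ 761^2 = 579121 ≡ 803 (mod 1711)
855 = 512 + 256 + 64 + 16 + 4 + 2 + 1 in binary powers of 2.
So 9^855 ≡ 803 · 761 · 1267 · 1502 · 1428 · 81 · 9 ≡ 1082 (mod 1711).
Squaring chain: 1082; never reaches −1, so base 9 is a Miller–Rabin witness that 1711 is composite.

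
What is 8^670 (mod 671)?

8^1 ≡ 8 (mod 671)
8^2 ≡ 8^2 = 64 ≡ 64 (mod 671)
8^4 ≡ 64^2 = 4096 ≡ 70 (mod 671)
8^8 ≡ 70^2 = 4900 ≡ 203 (mod 671)
8^16 ≡ 203^2 = 41209 ≡ 278 (mod 671)
8^32 ≡ 278^2 = 77284 ≡ 119 (mod 671)
8^64 ≡ 119^2 = 14161 ≡ 70 (mod 671)
8^128 ≡ 70^2 = 4900 ≡ 203 (mod 671)
8^256 ≡ 203^2 = 41209 ≡ 278 (mod 671)
8^512 ≡ 278^2 = 77284 ≡ 119 (mod 671)
670 = 512 + 128 + 16 + 8 + 4 + 2 in binary powers of 2.
So 8^670 ≡ 119 · 203 · 278 · 203 · 70 · 64 ≡ 243 (mod 671).
Since 243 ≠ 1, base 8 is a Fermat witness: 671 is composite.

243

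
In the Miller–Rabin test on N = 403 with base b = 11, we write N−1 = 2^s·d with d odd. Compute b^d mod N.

403 − 1 = 402 = 2^1 · 201, so d = 201.
11^1 ≡ 11 (mod 403)
11^2 ≡ 11^2 = 121 ≡ 121 (mod 403)
11^4 ≡ 121^2 = 14641 ≡ 133 (mod 403)
11^8 ≡ 133^2 = 17689 ≡ 360 (mod 403)
11^16 ≡ 360^2 = 129600 ≡ 237 (mod 403)
11^32 ≡ 237^2 = 56169 ≡ 152 (mod 403)
11^64 ≡ 152^2 = 23104 ≡ 133 (mod 403)
11^128 ≡ 133^2 = 17689 ≡ 360 (mod 403)
201 = 128 + 64 + 8 + 1 in binary powers of 2.
So 11^201 ≡ 360 · 133 · 360 · 11 ≡ 151 (mod 403).
Squaring chain: 151; never reaches −1, so base 11 is a Miller–Rabin witness that 403 is composite.

151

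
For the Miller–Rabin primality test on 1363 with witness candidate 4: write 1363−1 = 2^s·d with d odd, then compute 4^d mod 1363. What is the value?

361

1363 − 1 = 1362 = 2^1 · 681, so d = 681.
4^1 ≡ 4 (mod 1363)
4^2 ≡ 4^2 = 16 ≡ 16 (mod 1363)
4^4 ≡ 16^2 = 256 ≡ 256 (mod 1363)
4^8 ≡ 256^2 = 65536 ≡ 112 (mod 1363)
4^16 ≡ 112^2 = 12544 ≡ 277 (mod 1363)
4^32 ≡ 277^2 = 76729 ≡ 401 (mod 1363)
4^64 ≡ 401^2 = 160801 ≡ 1330 (mod 1363)
4^128 ≡ 1330^2 = 1768900 ≡ 1089 (mod 1363)
4^256 ≡ 1089^2 = 1185921 ≡ 111 (mod 1363)
4^512 ≡ 111^2 = 12321 ≡ 54 (mod 1363)
681 = 512 + 128 + 32 + 8 + 1 in binary powers of 2.
So 4^681 ≡ 54 · 1089 · 401 · 112 · 4 ≡ 361 (mod 1363).
Squaring chain: 361; never reaches −1, so base 4 is a Miller–Rabin witness that 1363 is composite.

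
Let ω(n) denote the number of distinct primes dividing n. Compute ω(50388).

50388 = 2^2 · 12597
12597 = 3 · 4199
4199 = 13 · 323
323 = 17 · 19
50388 = 2^2 · 3 · 13 · 17 · 19, which has 5 distinct prime factors.

5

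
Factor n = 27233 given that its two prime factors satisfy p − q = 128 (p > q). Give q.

Since p = q + 128, we have 27233 = q(q + 128), so q² + 128q − 27233 = 0.
Discriminant: 128² + 4·27233 = 16384 + 108932 = 125316; √125316 = 354.
q = (−128 + 354)/2 = 113, and p = q + 128 = 241.
Check: 113 · 241 = 27233.

113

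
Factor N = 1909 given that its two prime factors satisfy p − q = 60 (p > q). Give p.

Since p = q + 60, we have 1909 = q(q + 60), so q² + 60q − 1909 = 0.
Discriminant: 60² + 4·1909 = 3600 + 7636 = 11236; √11236 = 106.
q = (−60 + 106)/2 = 23, and p = q + 60 = 83.
Check: 23 · 83 = 1909.

83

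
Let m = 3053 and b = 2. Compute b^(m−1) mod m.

2968

2^1 ≡ 2 (mod 3053)
2^2 ≡ 2^2 = 4 ≡ 4 (mod 3053)
2^4 ≡ 4^2 = 16 ≡ 16 (mod 3053)
2^8 ≡ 16^2 = 256 ≡ 256 (mod 3053)
2^16 ≡ 256^2 = 65536 ≡ 1423 (mod 3053)
2^32 ≡ 1423^2 = 2024929 ≡ 790 (mod 3053)
2^64 ≡ 790^2 = 624100 ≡ 1288 (mod 3053)
2^128 ≡ 1288^2 = 1658944 ≡ 1165 (mod 3053)
2^256 ≡ 1165^2 = 1357225 ≡ 1693 (mod 3053)
2^512 ≡ 1693^2 = 2866249 ≡ 2535 (mod 3053)
2^1024 ≡ 2535^2 = 6426225 ≡ 2713 (mod 3053)
2^2048 ≡ 2713^2 = 7360369 ≡ 2639 (mod 3053)
3052 = 2048 + 512 + 256 + 128 + 64 + 32 + 8 + 4 in binary powers of 2.
So 2^3052 ≡ 2639 · 2535 · 1693 · 1165 · 1288 · 790 · 256 · 16 ≡ 2968 (mod 3053).
Since 2968 ≠ 1, base 2 is a Fermat witness: 3053 is composite.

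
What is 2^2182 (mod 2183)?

2^1 ≡ 2 (mod 2183)
2^2 ≡ 2^2 = 4 ≡ 4 (mod 2183)
2^4 ≡ 4^2 = 16 ≡ 16 (mod 2183)
2^8 ≡ 16^2 = 256 ≡ 256 (mod 2183)
2^16 ≡ 256^2 = 65536 ≡ 46 (mod 2183)
2^32 ≡ 46^2 = 2116 ≡ 2116 (mod 2183)
2^64 ≡ 2116^2 = 4477456 ≡ 123 (mod 2183)
2^128 ≡ 123^2 = 15129 ≡ 2031 (mod 2183)
2^256 ≡ 2031^2 = 4124961 ≡ 1274 (mod 2183)
2^512 ≡ 1274^2 = 1623076 ≡ 1107 (mod 2183)
2^1024 ≡ 1107^2 = 1225449 ≡ 786 (mod 2183)
2^2048 ≡ 786^2 = 617796 ≡ 7 (mod 2183)
2182 = 2048 + 128 + 4 + 2 in binary powers of 2.
So 2^2182 ≡ 7 · 2031 · 16 · 4 ≡ 1760 (mod 2183).
Since 1760 ≠ 1, base 2 is a Fermat witness: 2183 is composite.

1760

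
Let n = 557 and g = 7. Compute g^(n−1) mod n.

1

7^1 ≡ 7 (mod 557)
7^2 ≡ 7^2 = 49 ≡ 49 (mod 557)
7^4 ≡ 49^2 = 2401 ≡ 173 (mod 557)
7^8 ≡ 173^2 = 29929 ≡ 408 (mod 557)
7^16 ≡ 408^2 = 166464 ≡ 478 (mod 557)
7^32 ≡ 478^2 = 228484 ≡ 114 (mod 557)
7^64 ≡ 114^2 = 12996 ≡ 185 (mod 557)
7^128 ≡ 185^2 = 34225 ≡ 248 (mod 557)
7^256 ≡ 248^2 = 61504 ≡ 234 (mod 557)
7^512 ≡ 234^2 = 54756 ≡ 170 (mod 557)
556 = 512 + 32 + 8 + 4 in binary powers of 2.
So 7^556 ≡ 170 · 114 · 408 · 173 ≡ 1 (mod 557).
Since the result is 1, base 7 gives no evidence that 557 is composite.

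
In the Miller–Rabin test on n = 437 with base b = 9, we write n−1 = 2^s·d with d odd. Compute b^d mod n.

437 − 1 = 436 = 2^2 · 109, so d = 109.
9^1 ≡ 9 (mod 437)
9^2 ≡ 9^2 = 81 ≡ 81 (mod 437)
9^4 ≡ 81^2 = 6561 ≡ 6 (mod 437)
9^8 ≡ 6^2 = 36 ≡ 36 (mod 437)
9^16 ≡ 36^2 = 1296 ≡ 422 (mod 437)
9^32 ≡ 422^2 = 178084 ≡ 225 (mod 437)
9^64 ≡ 225^2 = 50625 ≡ 370 (mod 437)
109 = 64 + 32 + 8 + 4 + 1 in binary powers of 2.
So 9^109 ≡ 370 · 225 · 36 · 6 · 9 ≡ 294 (mod 437).
Squaring chain: 294 → 347; never reaches −1, so base 9 is a Miller–Rabin witness that 437 is composite.

294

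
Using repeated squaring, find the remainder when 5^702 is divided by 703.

628

5^1 ≡ 5 (mod 703)
5^2 ≡ 5^2 = 25 ≡ 25 (mod 703)
5^4 ≡ 25^2 = 625 ≡ 625 (mod 703)
5^8 ≡ 625^2 = 390625 ≡ 460 (mod 703)
5^16 ≡ 460^2 = 211600 ≡ 700 (mod 703)
5^32 ≡ 700^2 = 490000 ≡ 9 (mod 703)
5^64 ≡ 9^2 = 81 ≡ 81 (mod 703)
5^128 ≡ 81^2 = 6561 ≡ 234 (mod 703)
5^256 ≡ 234^2 = 54756 ≡ 625 (mod 703)
5^512 ≡ 625^2 = 390625 ≡ 460 (mod 703)
702 = 512 + 128 + 32 + 16 + 8 + 4 + 2 in binary powers of 2.
So 5^702 ≡ 460 · 234 · 9 · 700 · 460 · 625 · 25 ≡ 628 (mod 703).
Since 628 ≠ 1, base 5 is a Fermat witness: 703 is composite.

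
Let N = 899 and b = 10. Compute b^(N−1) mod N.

10^1 ≡ 10 (mod 899)
10^2 ≡ 10^2 = 100 ≡ 100 (mod 899)
10^4 ≡ 100^2 = 10000 ≡ 111 (mod 899)
10^8 ≡ 111^2 = 12321 ≡ 634 (mod 899)
10^16 ≡ 634^2 = 401956 ≡ 103 (mod 899)
10^32 ≡ 103^2 = 10609 ≡ 720 (mod 899)
10^64 ≡ 720^2 = 518400 ≡ 576 (mod 899)
10^128 ≡ 576^2 = 331776 ≡ 45 (mod 899)
10^256 ≡ 45^2 = 2025 ≡ 227 (mod 899)
10^512 ≡ 227^2 = 51529 ≡ 286 (mod 899)
898 = 512 + 256 + 128 + 2 in binary powers of 2.
So 10^898 ≡ 286 · 227 · 45 · 100 ≡ 71 (mod 899).
Since 71 ≠ 1, base 10 is a Fermat witness: 899 is composite.

71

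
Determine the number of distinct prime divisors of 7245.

4

7245 = 3^2 · 805
805 = 5 · 161
161 = 7 · 23
7245 = 3^2 · 5 · 7 · 23, which has 4 distinct prime factors.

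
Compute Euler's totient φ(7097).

6900

Factor: 7097 = 47 · 151.
φ(7097) = (47−1) · (151−1) = 46 · 150 = 6900.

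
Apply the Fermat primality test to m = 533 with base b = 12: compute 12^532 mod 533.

12^1 ≡ 12 (mod 533)
12^2 ≡ 12^2 = 144 ≡ 144 (mod 533)
12^4 ≡ 144^2 = 20736 ≡ 482 (mod 533)
12^8 ≡ 482^2 = 232324 ≡ 469 (mod 533)
12^16 ≡ 469^2 = 219961 ≡ 365 (mod 533)
12^32 ≡ 365^2 = 133225 ≡ 508 (mod 533)
12^64 ≡ 508^2 = 258064 ≡ 92 (mod 533)
12^128 ≡ 92^2 = 8464 ≡ 469 (mod 533)
12^256 ≡ 469^2 = 219961 ≡ 365 (mod 533)
12^512 ≡ 365^2 = 133225 ≡ 508 (mod 533)
532 = 512 + 16 + 4 in binary powers of 2.
So 12^532 ≡ 508 · 365 · 482 ≡ 66 (mod 533).
Since 66 ≠ 1, base 12 is a Fermat witness: 533 is composite.

66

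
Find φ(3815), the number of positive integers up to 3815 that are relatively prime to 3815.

2592

Factor: 3815 = 5 · 7 · 109.
φ(3815) = (5−1) · (7−1) · (109−1) = 4 · 6 · 108 = 2592.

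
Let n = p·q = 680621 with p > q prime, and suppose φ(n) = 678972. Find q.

φ(n) = (p−1)(q−1) = n − (p+q) + 1, so p + q = 680621 − 678972 + 1 = 1650.
p and q are the roots of t² − 1650t + 680621 = 0.
Discriminant: 1650² − 4·680621 = 2722500 − 2722484 = 16; √16 = 4.
q = (1650 − 4)/2 = 823, p = (1650 + 4)/2 = 827.
Check: 823 · 827 = 680621.

823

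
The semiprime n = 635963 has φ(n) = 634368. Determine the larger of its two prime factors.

827

φ(n) = (p−1)(q−1) = n − (p+q) + 1, so p + q = 635963 − 634368 + 1 = 1596.
p and q are the roots of t² − 1596t + 635963 = 0.
Discriminant: 1596² − 4·635963 = 2547216 − 2543852 = 3364; √3364 = 58.
q = (1596 − 58)/2 = 769, p = (1596 + 58)/2 = 827.
Check: 769 · 827 = 635963.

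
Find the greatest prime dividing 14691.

83

14691 = 3 · 4897
4897 = 59 · 83
83 is prime.
So 14691 = 3 · 59 · 83; the largest prime factor is 83.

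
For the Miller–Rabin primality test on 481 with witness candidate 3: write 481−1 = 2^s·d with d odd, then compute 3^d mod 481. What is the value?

481 − 1 = 480 = 2^5 · 15, so d = 15.
3^1 ≡ 3 (mod 481)
3^2 ≡ 3^2 = 9 ≡ 9 (mod 481)
3^4 ≡ 9^2 = 81 ≡ 81 (mod 481)
3^8 ≡ 81^2 = 6561 ≡ 308 (mod 481)
15 = 8 + 4 + 2 + 1 in binary powers of 2.
So 3^15 ≡ 308 · 81 · 9 · 3 ≡ 196 (mod 481).
Squaring chain: 196 → 417 → 248 → 417 → 248; never reaches −1, so base 3 is a Miller–Rabin witness that 481 is composite.

196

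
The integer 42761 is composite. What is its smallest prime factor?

61

42761 is odd.
Digit sum 20, not divisible by 3.
Ends in 1: not divisible by 5.
7: 42761 = 7·6108 + 5
11: 42761 = 11·3887 + 4
13: 42761 = 13·3289 + 4
17: 42761 = 17·2515 + 6
19: 42761 = 19·2250 + 11
23: 42761 = 23·1859 + 4
29: 42761 = 29·1474 + 15
31: 42761 = 31·1379 + 12
37: 42761 = 37·1155 + 26
41: 42761 = 41·1042 + 39
43: 42761 = 43·994 + 19
47: 42761 = 47·909 + 38
53: 42761 = 53·806 + 43
59: 42761 = 59·724 + 45
61: 42761 = 61·701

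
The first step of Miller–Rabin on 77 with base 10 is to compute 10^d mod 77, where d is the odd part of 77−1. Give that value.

10

77 − 1 = 76 = 2^2 · 19, so d = 19.
10^1 ≡ 10 (mod 77)
10^2 ≡ 10^2 = 100 ≡ 23 (mod 77)
10^4 ≡ 23^2 = 529 ≡ 67 (mod 77)
10^8 ≡ 67^2 = 4489 ≡ 23 (mod 77)
10^16 ≡ 23^2 = 529 ≡ 67 (mod 77)
19 = 16 + 2 + 1 in binary powers of 2.
So 10^19 ≡ 67 · 23 · 10 ≡ 10 (mod 77).
Squaring chain: 10 → 23; never reaches −1, so base 10 is a Miller–Rabin witness that 77 is composite.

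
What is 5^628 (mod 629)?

5^1 ≡ 5 (mod 629)
5^2 ≡ 5^2 = 25 ≡ 25 (mod 629)
5^4 ≡ 25^2 = 625 ≡ 625 (mod 629)
5^8 ≡ 625^2 = 390625 ≡ 16 (mod 629)
5^16 ≡ 16^2 = 256 ≡ 256 (mod 629)
5^32 ≡ 256^2 = 65536 ≡ 120 (mod 629)
5^64 ≡ 120^2 = 14400 ≡ 562 (mod 629)
5^128 ≡ 562^2 = 315844 ≡ 86 (mod 629)
5^256 ≡ 86^2 = 7396 ≡ 477 (mod 629)
5^512 ≡ 477^2 = 227529 ≡ 460 (mod 629)
628 = 512 + 64 + 32 + 16 + 4 in binary powers of 2.
So 5^628 ≡ 460 · 562 · 120 · 256 · 625 ≡ 404 (mod 629).
Since 404 ≠ 1, base 5 is a Fermat witness: 629 is composite.

404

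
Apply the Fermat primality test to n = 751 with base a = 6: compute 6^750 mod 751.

1

6^1 ≡ 6 (mod 751)
6^2 ≡ 6^2 = 36 ≡ 36 (mod 751)
6^4 ≡ 36^2 = 1296 ≡ 545 (mod 751)
6^8 ≡ 545^2 = 297025 ≡ 380 (mod 751)
6^16 ≡ 380^2 = 144400 ≡ 208 (mod 751)
6^32 ≡ 208^2 = 43264 ≡ 457 (mod 751)
6^64 ≡ 457^2 = 208849 ≡ 71 (mod 751)
6^128 ≡ 71^2 = 5041 ≡ 535 (mod 751)
6^256 ≡ 535^2 = 286225 ≡ 94 (mod 751)
6^512 ≡ 94^2 = 8836 ≡ 575 (mod 751)
750 = 512 + 128 + 64 + 32 + 8 + 4 + 2 in binary powers of 2.
So 6^750 ≡ 575 · 535 · 71 · 457 · 380 · 545 · 36 ≡ 1 (mod 751).
Since the result is 1, base 6 gives no evidence that 751 is composite.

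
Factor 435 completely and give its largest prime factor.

29

435 = 3 · 145
145 = 5 · 29
29 is prime.
So 435 = 3 · 5 · 29; the largest prime factor is 29.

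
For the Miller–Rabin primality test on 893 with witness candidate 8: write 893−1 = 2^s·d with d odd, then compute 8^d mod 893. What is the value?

893 − 1 = 892 = 2^2 · 223, so d = 223.
8^1 ≡ 8 (mod 893)
8^2 ≡ 8^2 = 64 ≡ 64 (mod 893)
8^4 ≡ 64^2 = 4096 ≡ 524 (mod 893)
8^8 ≡ 524^2 = 274576 ≡ 425 (mod 893)
8^16 ≡ 425^2 = 180625 ≡ 239 (mod 893)
8^32 ≡ 239^2 = 57121 ≡ 862 (mod 893)
8^64 ≡ 862^2 = 743044 ≡ 68 (mod 893)
8^128 ≡ 68^2 = 4624 ≡ 159 (mod 893)
223 = 128 + 64 + 16 + 8 + 4 + 2 + 1 in binary powers of 2.
So 8^223 ≡ 159 · 68 · 239 · 425 · 524 · 64 · 8 ≡ 521 (mod 893).
Squaring chain: 521 → 862; never reaches −1, so base 8 is a Miller–Rabin witness that 893 is composite.

521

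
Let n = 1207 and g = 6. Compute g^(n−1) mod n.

535

6^1 ≡ 6 (mod 1207)
6^2 ≡ 6^2 = 36 ≡ 36 (mod 1207)
6^4 ≡ 36^2 = 1296 ≡ 89 (mod 1207)
6^8 ≡ 89^2 = 7921 ≡ 679 (mod 1207)
6^16 ≡ 679^2 = 461041 ≡ 1174 (mod 1207)
6^32 ≡ 1174^2 = 1378276 ≡ 1089 (mod 1207)
6^64 ≡ 1089^2 = 1185921 ≡ 647 (mod 1207)
6^128 ≡ 647^2 = 418609 ≡ 987 (mod 1207)
6^256 ≡ 987^2 = 974169 ≡ 120 (mod 1207)
6^512 ≡ 120^2 = 14400 ≡ 1123 (mod 1207)
6^1024 ≡ 1123^2 = 1261129 ≡ 1021 (mod 1207)
1206 = 1024 + 128 + 32 + 16 + 4 + 2 in binary powers of 2.
So 6^1206 ≡ 1021 · 987 · 1089 · 1174 · 89 · 36 ≡ 535 (mod 1207).
Since 535 ≠ 1, base 6 is a Fermat witness: 1207 is composite.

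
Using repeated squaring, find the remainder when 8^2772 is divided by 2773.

8^1 ≡ 8 (mod 2773)
8^2 ≡ 8^2 = 64 ≡ 64 (mod 2773)
8^4 ≡ 64^2 = 4096 ≡ 1323 (mod 2773)
8^8 ≡ 1323^2 = 1750329 ≡ 566 (mod 2773)
8^16 ≡ 566^2 = 320356 ≡ 1461 (mod 2773)
8^32 ≡ 1461^2 = 2134521 ≡ 2084 (mod 2773)
8^64 ≡ 2084^2 = 4343056 ≡ 538 (mod 2773)
8^128 ≡ 538^2 = 289444 ≡ 1052 (mod 2773)
8^256 ≡ 1052^2 = 1106704 ≡ 277 (mod 2773)
8^512 ≡ 277^2 = 76729 ≡ 1858 (mod 2773)
8^1024 ≡ 1858^2 = 3452164 ≡ 2552 (mod 2773)
8^2048 ≡ 2552^2 = 6512704 ≡ 1700 (mod 2773)
2772 = 2048 + 512 + 128 + 64 + 16 + 4 in binary powers of 2.
So 8^2772 ≡ 1700 · 1858 · 1052 · 538 · 1461 · 1323 ≡ 1941 (mod 2773).
Since 1941 ≠ 1, base 8 is a Fermat witness: 2773 is composite.

1941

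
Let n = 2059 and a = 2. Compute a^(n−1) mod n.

2^1 ≡ 2 (mod 2059)
2^2 ≡ 2^2 = 4 ≡ 4 (mod 2059)
2^4 ≡ 4^2 = 16 ≡ 16 (mod 2059)
2^8 ≡ 16^2 = 256 ≡ 256 (mod 2059)
2^16 ≡ 256^2 = 65536 ≡ 1707 (mod 2059)
2^32 ≡ 1707^2 = 2913849 ≡ 364 (mod 2059)
2^64 ≡ 364^2 = 132496 ≡ 720 (mod 2059)
2^128 ≡ 720^2 = 518400 ≡ 1591 (mod 2059)
2^256 ≡ 1591^2 = 2531281 ≡ 770 (mod 2059)
2^512 ≡ 770^2 = 592900 ≡ 1967 (mod 2059)
2^1024 ≡ 1967^2 = 3869089 ≡ 228 (mod 2059)
2^2048 ≡ 228^2 = 51984 ≡ 509 (mod 2059)
2058 = 2048 + 8 + 2 in binary powers of 2.
So 2^2058 ≡ 509 · 256 · 4 ≡ 289 (mod 2059).
Since 289 ≠ 1, base 2 is a Fermat witness: 2059 is composite.

289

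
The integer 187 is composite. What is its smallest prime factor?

187 is odd.
Digit sum 16, not divisible by 3.
Ends in 7: not divisible by 5.
7: 187 = 7·26 + 5
11: 187 = 11·17

11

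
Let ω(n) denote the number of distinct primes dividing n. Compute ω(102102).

6

102102 = 2 · 51051
51051 = 3 · 17017
17017 = 7 · 2431
2431 = 11 · 221
221 = 13 · 17
102102 = 2 · 3 · 7 · 11 · 13 · 17, which has 6 distinct prime factors.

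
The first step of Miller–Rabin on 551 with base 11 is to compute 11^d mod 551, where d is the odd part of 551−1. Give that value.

551 − 1 = 550 = 2^1 · 275, so d = 275.
11^1 ≡ 11 (mod 551)
11^2 ≡ 11^2 = 121 ≡ 121 (mod 551)
11^4 ≡ 121^2 = 14641 ≡ 315 (mod 551)
11^8 ≡ 315^2 = 99225 ≡ 45 (mod 551)
11^16 ≡ 45^2 = 2025 ≡ 372 (mod 551)
11^32 ≡ 372^2 = 138384 ≡ 83 (mod 551)
11^64 ≡ 83^2 = 6889 ≡ 277 (mod 551)
11^128 ≡ 277^2 = 76729 ≡ 140 (mod 551)
11^256 ≡ 140^2 = 19600 ≡ 315 (mod 551)
275 = 256 + 16 + 2 + 1 in binary powers of 2.
So 11^275 ≡ 315 · 372 · 121 · 11 ≡ 520 (mod 551).
Squaring chain: 520; never reaches −1, so base 11 is a Miller–Rabin witness that 551 is composite.

520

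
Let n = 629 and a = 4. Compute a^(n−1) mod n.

562

4^1 ≡ 4 (mod 629)
4^2 ≡ 4^2 = 16 ≡ 16 (mod 629)
4^4 ≡ 16^2 = 256 ≡ 256 (mod 629)
4^8 ≡ 256^2 = 65536 ≡ 120 (mod 629)
4^16 ≡ 120^2 = 14400 ≡ 562 (mod 629)
4^32 ≡ 562^2 = 315844 ≡ 86 (mod 629)
4^64 ≡ 86^2 = 7396 ≡ 477 (mod 629)
4^128 ≡ 477^2 = 227529 ≡ 460 (mod 629)
4^256 ≡ 460^2 = 211600 ≡ 256 (mod 629)
4^512 ≡ 256^2 = 65536 ≡ 120 (mod 629)
628 = 512 + 64 + 32 + 16 + 4 in binary powers of 2.
So 4^628 ≡ 120 · 477 · 86 · 562 · 256 ≡ 562 (mod 629).
Since 562 ≠ 1, base 4 is a Fermat witness: 629 is composite.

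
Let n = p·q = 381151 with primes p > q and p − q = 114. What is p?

Since p = q + 114, we have 381151 = q(q + 114), so q² + 114q − 381151 = 0.
Discriminant: 114² + 4·381151 = 12996 + 1524604 = 1537600; √1537600 = 1240.
q = (−114 + 1240)/2 = 563, and p = q + 114 = 677.
Check: 563 · 677 = 381151.

677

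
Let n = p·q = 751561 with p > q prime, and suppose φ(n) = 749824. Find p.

929

φ(n) = (p−1)(q−1) = n − (p+q) + 1, so p + q = 751561 − 749824 + 1 = 1738.
p and q are the roots of t² − 1738t + 751561 = 0.
Discriminant: 1738² − 4·751561 = 3020644 − 3006244 = 14400; √14400 = 120.
q = (1738 − 120)/2 = 809, p = (1738 + 120)/2 = 929.
Check: 809 · 929 = 751561.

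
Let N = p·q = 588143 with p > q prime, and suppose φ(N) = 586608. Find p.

φ(n) = (p−1)(q−1) = n − (p+q) + 1, so p + q = 588143 − 586608 + 1 = 1536.
p and q are the roots of t² − 1536t + 588143 = 0.
Discriminant: 1536² − 4·588143 = 2359296 − 2352572 = 6724; √6724 = 82.
q = (1536 − 82)/2 = 727, p = (1536 + 82)/2 = 809.
Check: 727 · 809 = 588143.

809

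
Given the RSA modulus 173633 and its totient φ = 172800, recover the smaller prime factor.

401

φ(n) = (p−1)(q−1) = n − (p+q) + 1, so p + q = 173633 − 172800 + 1 = 834.
p and q are the roots of t² − 834t + 173633 = 0.
Discriminant: 834² − 4·173633 = 695556 − 694532 = 1024; √1024 = 32.
q = (834 − 32)/2 = 401, p = (834 + 32)/2 = 433.
Check: 401 · 433 = 173633.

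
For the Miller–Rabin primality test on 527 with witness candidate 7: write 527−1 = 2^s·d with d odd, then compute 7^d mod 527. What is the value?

527 − 1 = 526 = 2^1 · 263, so d = 263.
7^1 ≡ 7 (mod 527)
7^2 ≡ 7^2 = 49 ≡ 49 (mod 527)
7^4 ≡ 49^2 = 2401 ≡ 293 (mod 527)
7^8 ≡ 293^2 = 85849 ≡ 475 (mod 527)
7^16 ≡ 475^2 = 225625 ≡ 69 (mod 527)
7^32 ≡ 69^2 = 4761 ≡ 18 (mod 527)
7^64 ≡ 18^2 = 324 ≡ 324 (mod 527)
7^128 ≡ 324^2 = 104976 ≡ 103 (mod 527)
7^256 ≡ 103^2 = 10609 ≡ 69 (mod 527)
263 = 256 + 4 + 2 + 1 in binary powers of 2.
So 7^263 ≡ 69 · 293 · 49 · 7 ≡ 165 (mod 527).
Squaring chain: 165; never reaches −1, so base 7 is a Miller–Rabin witness that 527 is composite.

165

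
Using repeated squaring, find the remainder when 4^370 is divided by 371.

333

4^1 ≡ 4 (mod 371)
4^2 ≡ 4^2 = 16 ≡ 16 (mod 371)
4^4 ≡ 16^2 = 256 ≡ 256 (mod 371)
4^8 ≡ 256^2 = 65536 ≡ 240 (mod 371)
4^16 ≡ 240^2 = 57600 ≡ 95 (mod 371)
4^32 ≡ 95^2 = 9025 ≡ 121 (mod 371)
4^64 ≡ 121^2 = 14641 ≡ 172 (mod 371)
4^128 ≡ 172^2 = 29584 ≡ 275 (mod 371)
4^256 ≡ 275^2 = 75625 ≡ 312 (mod 371)
370 = 256 + 64 + 32 + 16 + 2 in binary powers of 2.
So 4^370 ≡ 312 · 172 · 121 · 95 · 16 ≡ 333 (mod 371).
Since 333 ≠ 1, base 4 is a Fermat witness: 371 is composite.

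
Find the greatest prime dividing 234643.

234643 = 41 · 5723
5723 = 59 · 97
97 is prime.
So 234643 = 41 · 59 · 97; the largest prime factor is 97.

97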